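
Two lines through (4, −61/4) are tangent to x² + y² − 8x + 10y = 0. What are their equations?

5x + 4y = −41 and 5x − 4y = 81

A line y − (−61/4) = m(x − (4)) is tangent when its distance from (4, −5) is √41:
(0m − (41/4))² = 41(m² + 1)
16m² − 25 = 0, so m = −5/4 or m = 5/4.
With m = −5/4: 5x + 4y = −41. With m = 5/4: 5x − 4y = 81.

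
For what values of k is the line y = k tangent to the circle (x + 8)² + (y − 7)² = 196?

k = −7 or k = 21

Tangency holds when the distance from the centre (−8, 7) to the line equals the radius 14:
|0·(−8) + 1·7 − k| / √1 = 14
|k − (7)| = 14, so k = 21 or k = −7.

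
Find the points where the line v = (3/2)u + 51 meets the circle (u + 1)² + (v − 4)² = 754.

(−28, 9) and (−16, 27)

Express v = (102 + 3u)/2 and substitute into the circle:
13u² + 572u + 5824 = 0  ⟹  u² + 44u + 448 = 0
u = −16 or u = −28, giving (−16, 27) and (−28, 9).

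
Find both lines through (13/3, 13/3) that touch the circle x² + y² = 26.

Write the tangent as mx − y + (13/3 − m·(13/3)) = 0 and set its distance from the centre to √26:
(−13/3m − (−13/3))² = 26(m² + 1)
5m² + 26m + 5 = 0, so m = −5 or m = −1/5.
Through (13/3, 13/3) these give 5x + y = 26 and x + 5y = 26.

5x + y = 26 and x + 5y = 26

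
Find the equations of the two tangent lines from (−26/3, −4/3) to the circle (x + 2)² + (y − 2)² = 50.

x + y = −10 and 7x + y = −62

Write the tangent as mx − y + (−4/3 − m·(−26/3)) = 0 and set its distance from the centre to 5√2:
(20/3m − (10/3))² = 50(m² + 1)
m² + 8m + 7 = 0, so m = −1 or m = −7.
Through (−26/3, −4/3) these give x + y = −10 and 7x + y = −62.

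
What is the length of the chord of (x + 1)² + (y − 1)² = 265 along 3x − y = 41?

5√10

The distance from (−1, 1) to the line is 45/√10, and r² = 265.
Half the chord is √(r² − d²) = √(125/2), so the full chord is 5√10.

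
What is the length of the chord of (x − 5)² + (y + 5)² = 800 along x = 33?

8

Centre (5, −5), r² = 800. Perpendicular distance d from centre to line = |−28| / √1 = 28.
Chord = 2√(r² − d²) = 2·√(16) = 8.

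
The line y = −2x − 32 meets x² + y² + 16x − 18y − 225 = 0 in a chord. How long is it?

Express y = −2x − 32 and substitute into the circle:
5x² + 180x + 1375 = 0  ⟹  x² + 36x + 275 = 0
x = −11 or x = −25, giving (−11, −10) and (−25, 18).
Chord length = distance between (−11, −10) and (−25, 18) = √980 = 14√5.

14√5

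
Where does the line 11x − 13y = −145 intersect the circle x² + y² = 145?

Express y = (145 + 11x)/13 and substitute into the circle:
290x² + 3190x − 3480 = 0  ⟹  x² + 11x − 12 = 0
x = 1 or x = −12, giving (1, 12) and (−12, 1).

(−12, 1) and (1, 12)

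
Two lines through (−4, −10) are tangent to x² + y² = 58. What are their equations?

7x + 3y = −58 and 3x − 7y = 58

Let a tangent through (−4, −10) have slope m. Its distance from (0, 0) must equal √58:
(4m − (10))² = 58(m² + 1)
21m² + 40m − 21 = 0, so m = −7/3 or m = 3/7.
Through (−4, −10) these give 7x + 3y = −58 and 3x − 7y = 58.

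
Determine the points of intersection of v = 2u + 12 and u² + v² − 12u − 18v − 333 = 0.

(−9, −6) and (9, 30)

Substitute v = 2u + 12:
5u² − 405 = 0  ⟹  u² − 81 = 0
u = 9 or u = −9, giving (9, 30) and (−9, −6).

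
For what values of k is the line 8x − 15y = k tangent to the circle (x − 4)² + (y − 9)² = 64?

For a tangent, require d(centre, line) = r = 8.
|8·4 − 15·9 − k| / √289 = 8
|k − (−103)| = 8·17, so k = 33 or k = −239.

k = −239 or k = 33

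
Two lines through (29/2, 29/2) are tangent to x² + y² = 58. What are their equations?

A line y − (29/2) = m(x − (29/2)) is tangent when its distance from (0, 0) is √58:
(−29/2m − (−29/2))² = 58(m² + 1)
21m² − 58m + 21 = 0, so m = 3/7 or m = 7/3.
Through (29/2, 29/2) these give 3x − 7y = −58 and 7x − 3y = 58.

3x − 7y = −58 and 7x − 3y = 58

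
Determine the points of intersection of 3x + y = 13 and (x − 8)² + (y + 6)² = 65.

(4, 1) and (9, −14)

From the line, y = −3x + 13. Substituting:
10x² − 130x + 360 = 0  ⟹  x² − 13x + 36 = 0
x = 9 or x = 4, giving (9, −14) and (4, 1).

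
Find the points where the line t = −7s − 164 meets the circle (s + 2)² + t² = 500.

(−24, 4) and (−22, −10)

Substitute t = −7s − 164:
50s² + 2300s + 26400 = 0  ⟹  s² + 46s + 528 = 0
s = −22 or s = −24, giving (−22, −10) and (−24, 4).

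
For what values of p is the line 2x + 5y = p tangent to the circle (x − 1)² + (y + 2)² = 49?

The line touches the circle iff its distance from (1, −2) is 7:
|2·1 + 5·(−2) − p| / √29 = 7
|p − (−8)| = 7√29.

p = −8 ± 7√29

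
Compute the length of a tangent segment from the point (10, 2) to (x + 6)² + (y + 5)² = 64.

The centre is (−6, −5) and r = 8. The square of the distance from P to the centre is 256 + 49 = 305.
The tangent meets the radius at right angles, so tangent² = |PO|² − r² = 305 − 64 = 241.

√241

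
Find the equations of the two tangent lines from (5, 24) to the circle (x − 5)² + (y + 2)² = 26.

5x − y = 1 and 5x + y = 49

A line y − (24) = m(x − (5)) is tangent when its distance from (5, −2) is √26:
[m·(0) − (−26)]² = 26(m² + 1)
m² − 25 = 0, so m = 5 or m = −5.
Through (5, 24) these give 5x − y = 1 and 5x + y = 49.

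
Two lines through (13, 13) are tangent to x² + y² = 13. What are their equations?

2x − 3y = −13 and 3x − 2y = 13

A line y − (13) = m(x − (13)) is tangent when its distance from (0, 0) is √13:
(−13m − (−13))² = 13(m² + 1)
6m² − 13m + 6 = 0, so m = 2/3 or m = 3/2.
Through (13, 13) these give 2x − 3y = −13 and 3x − 2y = 13.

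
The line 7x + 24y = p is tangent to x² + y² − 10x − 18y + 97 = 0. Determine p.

For a tangent, require d(centre, line) = r = 3.
|7·5 + 24·9 − p| / √625 = 3
|p − (251)| = 3·25, so p = 326 or p = 176.

p = 176 or p = 326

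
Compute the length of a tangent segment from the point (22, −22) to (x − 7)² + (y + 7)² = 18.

12√3

Centre (7, −7), r² = 18. |PO|² = (15)² + (−15)² = 450.
By the tangent–radius right angle, tangent length = √(|PO|² − r²) = √432 = 12√3.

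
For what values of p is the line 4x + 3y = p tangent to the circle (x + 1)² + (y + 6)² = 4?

For a tangent, require d(centre, line) = r = 2.
|4·(−1) + 3·(−6) − p| / √25 = 2
|p − (−22)| = 2·5, so p = −12 or p = −32.

p = −32 or p = −12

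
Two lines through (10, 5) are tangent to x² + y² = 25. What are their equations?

Write the tangent as mx − y + (5 − m·(10)) = 0 and set its distance from the centre to 5:
[m·(−10) − (−5)]² = 25(m² + 1)
3m² − 4m = 0, so m = 4/3 or m = 0.
Through (10, 5) these give 4x − 3y = 25 and y = 5.

4x − 3y = 25 and y = 5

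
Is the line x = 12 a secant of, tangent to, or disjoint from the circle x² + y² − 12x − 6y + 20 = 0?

disjoint

Substituting the line into the circle gives y² − 6y + 20 = 0.
Δ = 36 − 80 = −44.
No real roots: the line does not meet the circle.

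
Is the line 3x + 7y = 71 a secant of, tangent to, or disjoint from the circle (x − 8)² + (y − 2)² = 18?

Centre (8, 2), r² = 18. Distance² from centre to line = (−33)²/58 = 1089/58.
Since d² > r², the line lies outside the circle.

disjoint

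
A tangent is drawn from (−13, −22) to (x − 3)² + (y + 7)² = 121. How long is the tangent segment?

Centre (3, −7), r² = 121. |PO|² = (−16)² + (−15)² = 481.
The tangent meets the radius at right angles, so tangent² = |PO|² − r² = 481 − 121 = 360.

6√10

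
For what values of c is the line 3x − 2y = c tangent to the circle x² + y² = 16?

For a tangent, require d(centre, line) = r = 4.
|3·0 − 2·0 − c| / √13 = 4
|c| = 4√13.

c = ±4√13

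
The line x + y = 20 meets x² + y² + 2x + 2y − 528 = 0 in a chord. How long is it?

24√2

From the line, y = −x + 20. Substituting:
2x² − 40x − 88 = 0  ⟹  x² − 20x − 44 = 0
x = 22 or x = −2, giving (22, −2) and (−2, 22).
|(22, −2) − (−2, 22)| = √((24)² + (−24)²) = 24√2.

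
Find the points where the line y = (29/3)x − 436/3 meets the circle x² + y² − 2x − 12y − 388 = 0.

(14, −10) and (17, 19)

From the line, y = (−436 + 29x)/3. Substituting:
850x² − 26350x + 202300 = 0  ⟹  x² − 31x + 238 = 0
x = 17 or x = 14, giving (17, 19) and (14, −10).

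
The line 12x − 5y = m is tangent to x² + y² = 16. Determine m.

m = −52 or m = 52

Tangency holds when the distance from the centre (0, 0) to the line equals the radius 4:
|12·0 − 5·0 − m| / √169 = 4
|m| = 4·13, so m = 52 or m = −52.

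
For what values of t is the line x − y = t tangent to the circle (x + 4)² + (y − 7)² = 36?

Tangency holds when the distance from the centre (−4, 7) to the line equals the radius 6:
|1·(−4) − 1·7 − t| / √2 = 6
|t − (−11)| = 6√2.

t = −11 ± 6√2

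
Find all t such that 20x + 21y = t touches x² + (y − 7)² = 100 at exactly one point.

t = −143 or t = 437

Tangency holds when the distance from the centre (0, 7) to the line equals the radius 10:
|20·0 + 21·7 − t| / √841 = 10
|t − (147)| = 10·29, so t = 437 or t = −143.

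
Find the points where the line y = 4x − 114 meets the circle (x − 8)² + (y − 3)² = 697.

From the line, y = 4x − 114. Substituting:
17x² − 952x + 13056 = 0  ⟹  x² − 56x + 768 = 0
x = 32 or x = 24, giving (32, 14) and (24, −18).

(24, −18) and (32, 14)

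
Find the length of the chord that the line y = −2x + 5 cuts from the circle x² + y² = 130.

Express y = −2x + 5 and substitute into the circle:
5x² − 20x − 105 = 0  ⟹  x² − 4x − 21 = 0
x = 7 or x = −3, giving (7, −9) and (−3, 11).
|(7, −9) − (−3, 11)| = √((10)² + (−20)²) = 10√5.

10√5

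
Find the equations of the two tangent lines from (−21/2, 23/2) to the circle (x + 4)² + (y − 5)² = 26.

Write the tangent as mx − y + (23/2 − m·(−21/2)) = 0 and set its distance from the centre to √26:
(13/2m − (−13/2))² = 26(m² + 1)
5m² + 26m + 5 = 0, so m = −1/5 or m = −5.
Through (−21/2, 23/2) these give x + 5y = 47 and 5x + y = −41.

x + 5y = 47 and 5x + y = −41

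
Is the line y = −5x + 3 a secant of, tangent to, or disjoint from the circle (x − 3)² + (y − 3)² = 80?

Centre (3, 3), r² = 80. Distance² from centre to line = (15)²/26 = 225/26.
Since d² < r², the line cuts the circle twice.

secant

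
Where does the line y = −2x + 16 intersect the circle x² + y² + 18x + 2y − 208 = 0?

Express y = −2x + 16 and substitute into the circle:
5x² − 50x + 80 = 0  ⟹  x² − 10x + 16 = 0
x = 8 or x = 2, giving (8, 0) and (2, 12).

(2, 12) and (8, 0)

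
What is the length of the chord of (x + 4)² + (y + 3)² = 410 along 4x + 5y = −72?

6√41

Centre (−4, −3), r² = 410. Perpendicular distance d from centre to line = |41| / √41 = 41/√41.
Chord = 2√(r² − d²) = 2·√(369) = 6√41.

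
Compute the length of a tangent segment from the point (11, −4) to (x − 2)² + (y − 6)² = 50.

Centre (2, 6), r² = 50. |PO|² = (9)² + (−10)² = 181.
By the tangent–radius right angle, tangent length = √(|PO|² − r²) = √131.

√131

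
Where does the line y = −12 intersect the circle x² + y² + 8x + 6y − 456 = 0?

(−24, −12) and (16, −12)

Substitute y = −12:
x² + 8x − 384 = 0
x = 16 or x = −24, giving (16, −12) and (−24, −12).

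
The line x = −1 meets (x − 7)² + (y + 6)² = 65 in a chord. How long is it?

The distance from (7, −6) to the line is 8, and r² = 65.
Chord = 2√(r² − d²) = 2·√(1) = 2.

2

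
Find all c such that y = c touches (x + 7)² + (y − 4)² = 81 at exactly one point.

Tangency holds when the distance from the centre (−7, 4) to the line equals the radius 9:
|0·(−7) + 1·4 − c| / √1 = 9
|c − (4)| = 9, so c = 13 or c = −5.

c = −5 or c = 13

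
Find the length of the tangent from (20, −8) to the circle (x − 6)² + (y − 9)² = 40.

With centre O = (6, 9), |OP|² = 485 and r² = 40.
By the tangent–radius right angle, tangent length = √(|PO|² − r²) = √445.

√445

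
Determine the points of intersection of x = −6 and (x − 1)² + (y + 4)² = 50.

The line gives x = −6. Substituting into the circle:
y² + 8y + 15 = 0
y = −3 or y = −5, giving (−6, −3) and (−6, −5).

(−6, −5) and (−6, −3)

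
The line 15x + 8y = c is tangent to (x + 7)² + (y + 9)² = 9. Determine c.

For a tangent, require d(centre, line) = r = 3.
|15·(−7) + 8·(−9) − c| / √289 = 3
|c − (−177)| = 3·17, so c = −126 or c = −228.

c = −228 or c = −126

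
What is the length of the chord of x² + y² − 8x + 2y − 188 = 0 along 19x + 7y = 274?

Centre (4, −1), r² = 205. Perpendicular distance d from centre to line = |−205| / √410 = 205/√410.
Chord = 2√(r² − d²) = 2·√(205/2) = √410.

√410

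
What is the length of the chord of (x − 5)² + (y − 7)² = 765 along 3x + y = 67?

15√10

Substitute y = −3x + 67:
10x² − 370x + 2860 = 0  ⟹  x² − 37x + 286 = 0
x = 26 or x = 11, giving (26, −11) and (11, 34).
|(26, −11) − (11, 34)| = √((15)² + (−45)²) = 15√10.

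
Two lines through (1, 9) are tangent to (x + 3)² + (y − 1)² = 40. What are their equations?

Write the tangent as mx − y + (9 − m·(1)) = 0 and set its distance from the centre to 2√10:
[m·(−4) − (−8)]² = 40(m² + 1)
3m² + 8m − 3 = 0, so m = 1/3 or m = −3.
With m = 1/3: x − 3y = −26. With m = −3: 3x + y = 12.

x − 3y = −26 and 3x + y = 12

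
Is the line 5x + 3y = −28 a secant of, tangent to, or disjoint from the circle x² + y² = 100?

secant

Substituting the line into the circle gives 34x² + 280x − 116 = 0.
Discriminant = (280)² − 4·34·(−116) = 94176 > 0.
Two real roots: the line is a secant.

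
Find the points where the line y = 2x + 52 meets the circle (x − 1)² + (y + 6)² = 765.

Express y = 2x + 52 and substitute into the circle:
5x² + 230x + 2600 = 0  ⟹  x² + 46x + 520 = 0
x = −20 or x = −26, giving (−20, 12) and (−26, 0).

(−26, 0) and (−20, 12)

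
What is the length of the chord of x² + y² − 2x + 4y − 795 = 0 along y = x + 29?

24√2

Centre (1, −2), r² = 800. Perpendicular distance d from centre to line = |32| / √2 = 32/√2.
Chord = 2√(r² − d²) = 2·√(288) = 24√2.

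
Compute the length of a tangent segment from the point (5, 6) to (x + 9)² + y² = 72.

With centre O = (−9, 0), |OP|² = 232 and r² = 72.
The tangent meets the radius at right angles, so tangent² = |PO|² − r² = 232 − 72 = 160.

4√10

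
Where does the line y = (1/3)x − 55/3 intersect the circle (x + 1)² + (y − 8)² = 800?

From the line, y = (−55 + x)/3. Substituting:
10x² − 140x − 950 = 0  ⟹  x² − 14x − 95 = 0
x = 19 or x = −5, giving (19, −12) and (−5, −20).

(−5, −20) and (19, −12)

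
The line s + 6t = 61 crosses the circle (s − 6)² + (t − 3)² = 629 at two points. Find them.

(−17, 13) and (31, 5)

From the line, t = (61 − s)/6. Substituting:
37s² − 518s − 19499 = 0  ⟹  s² − 14s − 527 = 0
s = 31 or s = −17, giving (31, 5) and (−17, 13).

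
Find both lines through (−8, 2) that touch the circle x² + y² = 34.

Let a tangent through (−8, 2) have slope m. Its distance from (0, 0) must equal √34:
(8m − (−2))² = 34(m² + 1)
15m² + 16m − 15 = 0, so m = −5/3 or m = 3/5.
Through (−8, 2) these give 5x + 3y = −34 and 3x − 5y = −34.

5x + 3y = −34 and 3x − 5y = −34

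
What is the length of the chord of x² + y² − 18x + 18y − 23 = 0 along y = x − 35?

From the line, y = x − 35. Substituting:
2x² − 70x + 572 = 0  ⟹  x² − 35x + 286 = 0
x = 22 or x = 13, giving (22, −13) and (13, −22).
Chord length = distance between (22, −13) and (13, −22) = √162 = 9√2.

9√2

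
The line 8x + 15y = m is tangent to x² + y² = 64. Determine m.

m = −136 or m = 136

For a tangent, require d(centre, line) = r = 8.
|8·0 + 15·0 − m| / √289 = 8
|m| = 8·17, so m = 136 or m = −136.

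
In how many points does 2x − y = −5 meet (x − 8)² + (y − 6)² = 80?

2

d² = (2·8 − 1·6 − (−5))²/5 = 45; r² = 80.
Since d² < r², the line cuts the circle twice.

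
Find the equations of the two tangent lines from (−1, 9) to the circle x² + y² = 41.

4x + 5y = 41 and 5x − 4y = −41

A line y − (9) = m(x − (−1)) is tangent when its distance from (0, 0) is √41:
[m·(1) − (−9)]² = 41(m² + 1)
20m² − 9m − 20 = 0, so m = −4/5 or m = 5/4.
With m = −4/5: 4x + 5y = 41. With m = 5/4: 5x − 4y = −41.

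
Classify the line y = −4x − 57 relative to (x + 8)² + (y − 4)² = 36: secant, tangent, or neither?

Centre (−8, 4), r² = 36. Distance² from centre to line = (29)²/17 = 841/17.
Since d² > r², the line lies outside the circle.

neither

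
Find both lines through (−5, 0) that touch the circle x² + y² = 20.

2x + y = −10 and 2x − y = −10

Let a tangent through (−5, 0) have slope m. Its distance from (0, 0) must equal 2√5:
[m·(5) − (0)]² = 20(m² + 1)
m² − 4 = 0, so m = −2 or m = 2.
Through (−5, 0) these give 2x + y = −10 and 2x − y = −10.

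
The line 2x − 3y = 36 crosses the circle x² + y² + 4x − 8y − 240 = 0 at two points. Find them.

Express y = (−36 + 2x)/3 and substitute into the circle:
13x² − 156x = 0  ⟹  x² − 12x = 0
x = 12 or x = 0, giving (12, −4) and (0, −12).

(0, −12) and (12, −4)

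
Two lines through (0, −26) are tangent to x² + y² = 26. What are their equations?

5x − y = 26 and 5x + y = −26

Let a tangent through (0, −26) have slope m. Its distance from (0, 0) must equal √26:
(0m − (26))² = 26(m² + 1)
m² − 25 = 0, so m = 5 or m = −5.
With m = 5: 5x − y = 26. With m = −5: 5x + y = −26.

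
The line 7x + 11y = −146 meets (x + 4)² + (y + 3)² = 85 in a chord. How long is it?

√170

The distance from (−4, −3) to the line is 85/√170, and r² = 85.
Half the chord is √(r² − d²) = √(85/2), so the full chord is √170.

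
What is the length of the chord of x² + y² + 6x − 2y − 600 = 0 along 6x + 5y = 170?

Centre (−3, 1), r² = 610. Perpendicular distance d from centre to line = |−183| / √61 = 183/√61.
Half the chord is √(r² − d²) = √(61), so the full chord is 2√61.

2√61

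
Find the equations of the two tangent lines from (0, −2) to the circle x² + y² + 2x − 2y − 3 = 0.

Write the tangent as mx − y + (−2 − m·(0)) = 0 and set its distance from the centre to √5:
(−1m − (3))² = 5(m² + 1)
2m² − 3m − 2 = 0, so m = 2 or m = −1/2.
With m = 2: 2x − y = 2. With m = −1/2: x + 2y = −4.

2x − y = 2 and x + 2y = −4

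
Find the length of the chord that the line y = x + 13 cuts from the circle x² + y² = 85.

Centre (0, 0), r² = 85. Perpendicular distance d from centre to line = |13| / √2 = 13/√2.
Chord = 2√(r² − d²) = 2·√(1/2) = √2.

√2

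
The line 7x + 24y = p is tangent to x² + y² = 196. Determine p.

p = −350 or p = 350

Tangency holds when the distance from the centre (0, 0) to the line equals the radius 14:
|7·0 + 24·0 − p| / √625 = 14
|p| = 14·25, so p = 350 or p = −350.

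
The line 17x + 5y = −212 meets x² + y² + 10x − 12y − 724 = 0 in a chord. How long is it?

3√314

Substitute y = (−212 − 17x)/5:
314x² + 8478x + 39564 = 0  ⟹  x² + 27x + 126 = 0
x = −6 or x = −21, giving (−6, −22) and (−21, 29).
Chord length = distance between (−6, −22) and (−21, 29) = √2826 = 3√314.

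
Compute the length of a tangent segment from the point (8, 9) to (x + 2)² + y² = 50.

Centre (−2, 0), r² = 50. |PO|² = (10)² + (9)² = 181.
The tangent meets the radius at right angles, so tangent² = |PO|² − r² = 181 − 50 = 131.

√131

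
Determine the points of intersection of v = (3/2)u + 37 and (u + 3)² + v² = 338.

(−20, 7) and (−16, 13)

Substitute v = (74 + 3u)/2:
13u² + 468u + 4160 = 0  ⟹  u² + 36u + 320 = 0
u = −16 or u = −20, giving (−16, 13) and (−20, 7).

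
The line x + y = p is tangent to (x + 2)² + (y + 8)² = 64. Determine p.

For a tangent, require d(centre, line) = r = 8.
|1·(−2) + 1·(−8) − p| / √2 = 8
|p − (−10)| = 8√2.

p = −10 ± 8√2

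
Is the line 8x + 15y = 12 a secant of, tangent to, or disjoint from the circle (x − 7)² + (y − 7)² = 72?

Centre (7, 7), r² = 72. Distance² from centre to line = (149)²/289 = 22201/289.
Since d² > r², the line lies outside the circle.

disjoint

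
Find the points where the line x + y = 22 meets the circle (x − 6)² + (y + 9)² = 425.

Express y = −x + 22 and substitute into the circle:
2x² − 74x + 572 = 0  ⟹  x² − 37x + 286 = 0
x = 26 or x = 11, giving (26, −4) and (11, 11).

(11, 11) and (26, −4)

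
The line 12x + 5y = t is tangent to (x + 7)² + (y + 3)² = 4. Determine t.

t = −125 or t = −73

For a tangent, require d(centre, line) = r = 2.
|12·(−7) + 5·(−3) − t| / √169 = 2
|t − (−99)| = 2·13, so t = −73 or t = −125.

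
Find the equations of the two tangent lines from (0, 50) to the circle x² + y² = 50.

A line y − (50) = m(x − (0)) is tangent when its distance from (0, 0) is 5√2:
(0m − (−50))² = 50(m² + 1)
m² − 49 = 0, so m = −7 or m = 7.
Through (0, 50) these give 7x + y = 50 and 7x − y = −50.

7x + y = 50 and 7x − y = −50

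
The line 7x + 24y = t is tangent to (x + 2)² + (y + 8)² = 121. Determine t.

Tangency holds when the distance from the centre (−2, −8) to the line equals the radius 11:
|7·(−2) + 24·(−8) − t| / √625 = 11
|t − (−206)| = 11·25, so t = 69 or t = −481.

t = −481 or t = 69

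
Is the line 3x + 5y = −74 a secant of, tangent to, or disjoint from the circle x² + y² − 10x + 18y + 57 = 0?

Substituting the line into the circle gives 34x² − 76x + 241 = 0.
Δ = 5776 − 32776 = −27000.
No real roots: the line does not meet the circle.

disjoint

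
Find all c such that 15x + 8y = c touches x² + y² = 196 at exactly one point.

c = −238 or c = 238

Tangency holds when the distance from the centre (0, 0) to the line equals the radius 14:
|15·0 + 8·0 − c| / √289 = 14
|c| = 14·17, so c = 238 or c = −238.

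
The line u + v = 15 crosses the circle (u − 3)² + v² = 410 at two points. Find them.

(−4, 19) and (22, −7)

Substitute v = −u + 15:
2u² − 36u − 176 = 0  ⟹  u² − 18u − 88 = 0
u = 22 or u = −4, giving (22, −7) and (−4, 19).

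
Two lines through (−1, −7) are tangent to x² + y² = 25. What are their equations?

A line y − (−7) = m(x − (−1)) is tangent when its distance from (0, 0) is 5:
(1m − (7))² = 25(m² + 1)
12m² + 7m − 12 = 0, so m = −4/3 or m = 3/4.
With m = −4/3: 4x + 3y = −25. With m = 3/4: 3x − 4y = 25.

4x + 3y = −25 and 3x − 4y = 25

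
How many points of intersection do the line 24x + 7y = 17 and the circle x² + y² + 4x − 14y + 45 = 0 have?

Substituting the line into the circle gives 625x² + 1732x + 828 = 0.
Δ = 2999824 − 2070000 = 929824.
Two real roots: the line is a secant.

2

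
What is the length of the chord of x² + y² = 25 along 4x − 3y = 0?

The distance from (0, 0) to the line is 0/√25, and r² = 25.
Chord = 2√(r² − d²) = 2·√(25) = 10.

10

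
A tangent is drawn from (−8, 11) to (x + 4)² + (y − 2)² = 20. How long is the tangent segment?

With centre O = (−4, 2), |OP|² = 97 and r² = 20.
By the tangent–radius right angle, tangent length = √(|PO|² − r²) = √77.

√77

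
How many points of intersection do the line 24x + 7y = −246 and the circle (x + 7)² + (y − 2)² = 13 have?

0

Substituting the line into the circle gives 625x² + 13166x + 69364 = 0.
Discriminant = (13166)² − 4·625·(69364) = −66444 < 0.
No real roots: the line does not meet the circle.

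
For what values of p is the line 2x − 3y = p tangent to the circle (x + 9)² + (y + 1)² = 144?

p = −15 ± 12√13

The line touches the circle iff its distance from (−9, −1) is 12:
|2·(−9) − 3·(−1) − p| / √13 = 12
|p − (−15)| = 12√13.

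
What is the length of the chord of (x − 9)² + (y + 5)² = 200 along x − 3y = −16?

4√10

Centre (9, −5), r² = 200. Perpendicular distance d from centre to line = |40| / √10 = 40/√10.
Chord = 2√(r² − d²) = 2·√(40) = 4√10.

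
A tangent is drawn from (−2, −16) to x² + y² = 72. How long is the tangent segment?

The centre is (0, 0) and r = 6√2. The square of the distance from P to the centre is 4 + 256 = 260.
The tangent meets the radius at right angles, so tangent² = |PO|² − r² = 260 − 72 = 188.

2√47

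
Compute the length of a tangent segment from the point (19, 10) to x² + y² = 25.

Centre (0, 0), r² = 25. |PO|² = (19)² + (10)² = 461.
The tangent meets the radius at right angles, so tangent² = |PO|² − r² = 461 − 25 = 436.

2√109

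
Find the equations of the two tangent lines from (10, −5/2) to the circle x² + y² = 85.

Write the tangent as mx − y + (−5/2 − m·(10)) = 0 and set its distance from the centre to √85:
[m·(−10) − (5/2)]² = 85(m² + 1)
12m² + 40m − 63 = 0, so m = 7/6 or m = −9/2.
With m = 7/6: 7x − 6y = 85. With m = −9/2: 9x + 2y = 85.

7x − 6y = 85 and 9x + 2y = 85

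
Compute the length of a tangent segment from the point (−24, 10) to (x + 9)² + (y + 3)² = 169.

The centre is (−9, −3) and r = 13. The square of the distance from P to the centre is 225 + 169 = 394.
The tangent meets the radius at right angles, so tangent² = |PO|² − r² = 394 − 169 = 225.

15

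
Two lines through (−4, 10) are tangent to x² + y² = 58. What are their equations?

3x + 7y = 58 and 7x − 3y = −58

A line y − (10) = m(x − (−4)) is tangent when its distance from (0, 0) is √58:
(4m − (−10))² = 58(m² + 1)
21m² − 40m − 21 = 0, so m = −3/7 or m = 7/3.
With m = −3/7: 3x + 7y = 58. With m = 7/3: 7x − 3y = −58.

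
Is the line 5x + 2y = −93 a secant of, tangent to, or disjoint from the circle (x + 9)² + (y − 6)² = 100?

disjoint

d² = (5·(−9) + 2·6 − (−93))²/29 = 3600/29; r² = 100.
Since d² > r², the line lies outside the circle.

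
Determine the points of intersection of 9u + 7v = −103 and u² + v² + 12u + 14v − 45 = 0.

Express v = (−103 − 9u)/7 and substitute into the circle:
130u² + 1560u − 1690 = 0  ⟹  u² + 12u − 13 = 0
u = 1 or u = −13, giving (1, −16) and (−13, 2).

(−13, 2) and (1, −16)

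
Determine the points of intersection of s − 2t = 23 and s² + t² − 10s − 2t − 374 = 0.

From the line, t = (−23 + s)/2. Substituting:
5s² − 90s − 875 = 0  ⟹  s² − 18s − 175 = 0
s = 25 or s = −7, giving (25, 1) and (−7, −15).

(−7, −15) and (25, 1)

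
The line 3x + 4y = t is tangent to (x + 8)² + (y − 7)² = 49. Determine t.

t = −31 or t = 39

Tangency holds when the distance from the centre (−8, 7) to the line equals the radius 7:
|3·(−8) + 4·7 − t| / √25 = 7
|t − (4)| = 7·5, so t = 39 or t = −31.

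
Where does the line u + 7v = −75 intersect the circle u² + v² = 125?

(−5, −10) and (2, −11)

From the line, v = (−75 − u)/7. Substituting:
50u² + 150u − 500 = 0  ⟹  u² + 3u − 10 = 0
u = 2 or u = −5, giving (2, −11) and (−5, −10).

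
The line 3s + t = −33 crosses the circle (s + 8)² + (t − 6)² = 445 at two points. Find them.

(−19, 24) and (−6, −15)

Substitute t = −3s − 33:
10s² + 250s + 1140 = 0  ⟹  s² + 25s + 114 = 0
s = −6 or s = −19, giving (−6, −15) and (−19, 24).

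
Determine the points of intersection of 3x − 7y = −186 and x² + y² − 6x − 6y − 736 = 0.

Substitute y = (186 + 3x)/7:
58x² + 696x − 9280 = 0  ⟹  x² + 12x − 160 = 0
x = 8 or x = −20, giving (8, 30) and (−20, 18).

(−20, 18) and (8, 30)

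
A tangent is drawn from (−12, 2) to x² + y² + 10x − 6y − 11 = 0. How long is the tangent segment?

√5

The centre is (−5, 3) and r = 3√5. The square of the distance from P to the centre is 49 + 1 = 50.
The tangent meets the radius at right angles, so tangent² = |PO|² − r² = 50 − 45 = 5.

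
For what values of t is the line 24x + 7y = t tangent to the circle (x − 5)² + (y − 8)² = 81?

The line touches the circle iff its distance from (5, 8) is 9:
|24·5 + 7·8 − t| / √625 = 9
|t − (176)| = 9·25, so t = 401 or t = −49.

t = −49 or t = 401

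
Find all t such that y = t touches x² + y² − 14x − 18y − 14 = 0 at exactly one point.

t = −3 or t = 21

For a tangent, require d(centre, line) = r = 12.
|0·7 + 1·9 − t| / √1 = 12
|t − (9)| = 12, so t = 21 or t = −3.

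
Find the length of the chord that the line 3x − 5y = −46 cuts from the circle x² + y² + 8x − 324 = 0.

Centre (−4, 0), r² = 340. Perpendicular distance d from centre to line = |34| / √34 = 34/√34.
Chord = 2√(r² − d²) = 2·√(306) = 6√34.

6√34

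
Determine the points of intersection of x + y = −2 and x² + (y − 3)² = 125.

(−10, 8) and (5, −7)

From the line, y = −x − 2. Substituting:
2x² + 10x − 100 = 0  ⟹  x² + 5x − 50 = 0
x = 5 or x = −10, giving (5, −7) and (−10, 8).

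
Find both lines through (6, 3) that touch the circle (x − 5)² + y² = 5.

A line y − (3) = m(x − (6)) is tangent when its distance from (5, 0) is √5:
[m·(−1) − (−3)]² = 5(m² + 1)
2m² + 3m − 2 = 0, so m = 1/2 or m = −2.
With m = 1/2: x − 2y = 0. With m = −2: 2x + y = 15.

x − 2y = 0 and 2x + y = 15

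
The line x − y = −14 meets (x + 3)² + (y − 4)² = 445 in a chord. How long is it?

Express y = x + 14 and substitute into the circle:
2x² + 26x − 336 = 0  ⟹  x² + 13x − 168 = 0
x = 8 or x = −21, giving (8, 22) and (−21, −7).
|(8, 22) − (−21, −7)| = √((29)² + (29)²) = 29√2.

29√2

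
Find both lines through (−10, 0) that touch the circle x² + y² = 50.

Let a tangent through (−10, 0) have slope m. Its distance from (0, 0) must equal 5√2:
[m·(10) − (0)]² = 50(m² + 1)
m² − 1 = 0, so m = −1 or m = 1.
With m = −1: x + y = −10. With m = 1: x − y = −10.

x + y = −10 and x − y = −10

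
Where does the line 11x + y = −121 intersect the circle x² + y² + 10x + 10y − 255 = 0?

(−12, 11) and (−9, −22)

Express y = −11x − 121 and substitute into the circle:
122x² + 2562x + 13176 = 0  ⟹  x² + 21x + 108 = 0
x = −9 or x = −12, giving (−9, −22) and (−12, 11).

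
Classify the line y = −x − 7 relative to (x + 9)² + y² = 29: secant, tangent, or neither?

secant

Substituting the line into the circle gives 2x² + 32x + 101 = 0.
Discriminant = (32)² − 4·2·(101) = 216 > 0.
Two real roots: the line is a secant.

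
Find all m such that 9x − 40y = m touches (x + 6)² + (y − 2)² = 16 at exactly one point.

m = −298 or m = 30

Tangency holds when the distance from the centre (−6, 2) to the line equals the radius 4:
|9·(−6) − 40·2 − m| / √1681 = 4
|m − (−134)| = 4·41, so m = 30 or m = −298.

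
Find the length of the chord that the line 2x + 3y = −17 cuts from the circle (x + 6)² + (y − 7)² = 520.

The distance from (−6, 7) to the line is 26/√13, and r² = 520.
Chord = 2√(r² − d²) = 2·√(468) = 12√13.

12√13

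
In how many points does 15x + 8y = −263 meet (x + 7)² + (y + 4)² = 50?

0

Substituting the line into the circle gives 289x² + 7826x + 53297 = 0.
Δ = 61246276 − 61611332 = −365056.
No real roots: the line does not meet the circle.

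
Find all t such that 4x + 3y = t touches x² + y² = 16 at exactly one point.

t = −20 or t = 20

Tangency holds when the distance from the centre (0, 0) to the line equals the radius 4:
|4·0 + 3·0 − t| / √25 = 4
|t| = 4·5, so t = 20 or t = −20.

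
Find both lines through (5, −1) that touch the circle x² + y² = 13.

2x − 3y = 13 and 3x + 2y = 13

Let a tangent through (5, −1) have slope m. Its distance from (0, 0) must equal √13:
(−5m − (1))² = 13(m² + 1)
6m² + 5m − 6 = 0, so m = 2/3 or m = −3/2.
Through (5, −1) these give 2x − 3y = 13 and 3x + 2y = 13.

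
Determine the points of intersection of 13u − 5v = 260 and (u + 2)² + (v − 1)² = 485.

(15, −13) and (20, 0)

From the line, v = (−260 + 13u)/5. Substituting:
194u² − 6790u + 58200 = 0  ⟹  u² − 35u + 300 = 0
u = 20 or u = 15, giving (20, 0) and (15, −13).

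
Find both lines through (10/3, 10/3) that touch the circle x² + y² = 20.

A line y − (10/3) = m(x − (10/3)) is tangent when its distance from (0, 0) is 2√5:
(−10/3m − (−10/3))² = 20(m² + 1)
2m² + 5m + 2 = 0, so m = −2 or m = −1/2.
With m = −2: 2x + y = 10. With m = −1/2: x + 2y = 10.

2x + y = 10 and x + 2y = 10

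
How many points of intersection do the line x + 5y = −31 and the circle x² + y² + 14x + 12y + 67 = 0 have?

d² = (1·(−7) + 5·(−6) − (−31))²/26 = 18/13; r² = 18.
Since d² < r², the line cuts the circle twice.

2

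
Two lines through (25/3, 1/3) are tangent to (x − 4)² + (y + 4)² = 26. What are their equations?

x + 5y = 10 and 5x + y = 42

Let a tangent through (25/3, 1/3) have slope m. Its distance from (4, −4) must equal √26:
[m·(−13/3) − (−13/3)]² = 26(m² + 1)
5m² + 26m + 5 = 0, so m = −1/5 or m = −5.
With m = −1/5: x + 5y = 10. With m = −5: 5x + y = 42.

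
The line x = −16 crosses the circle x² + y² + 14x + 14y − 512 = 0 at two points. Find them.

The line gives x = −16. Substituting into the circle:
y² + 14y − 480 = 0
y = 16 or y = −30, giving (−16, 16) and (−16, −30).

(−16, −30) and (−16, 16)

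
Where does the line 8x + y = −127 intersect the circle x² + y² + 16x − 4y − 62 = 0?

Express y = −8x − 127 and substitute into the circle:
65x² + 2080x + 16575 = 0  ⟹  x² + 32x + 255 = 0
x = −15 or x = −17, giving (−15, −7) and (−17, 9).

(−17, 9) and (−15, −7)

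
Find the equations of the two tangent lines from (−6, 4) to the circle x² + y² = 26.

Let a tangent through (−6, 4) have slope m. Its distance from (0, 0) must equal √26:
[m·(6) − (−4)]² = 26(m² + 1)
5m² + 24m − 5 = 0, so m = −5 or m = 1/5.
With m = −5: 5x + y = −26. With m = 1/5: x − 5y = −26.

5x + y = −26 and x − 5y = −26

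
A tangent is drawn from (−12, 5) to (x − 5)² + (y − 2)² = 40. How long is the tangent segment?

With centre O = (5, 2), |OP|² = 298 and r² = 40.
By the tangent–radius right angle, tangent length = √(|PO|² − r²) = √258.

√258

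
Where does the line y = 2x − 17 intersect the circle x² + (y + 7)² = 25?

(3, −11) and (5, −7)

From the line, y = 2x − 17. Substituting:
5x² − 40x + 75 = 0  ⟹  x² − 8x + 15 = 0
x = 5 or x = 3, giving (5, −7) and (3, −11).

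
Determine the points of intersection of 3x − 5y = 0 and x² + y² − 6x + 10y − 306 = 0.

Express y = (3x)/5 and substitute into the circle:
34x² − 7650 = 0  ⟹  x² − 225 = 0
x = 15 or x = −15, giving (15, 9) and (−15, −9).

(−15, −9) and (15, 9)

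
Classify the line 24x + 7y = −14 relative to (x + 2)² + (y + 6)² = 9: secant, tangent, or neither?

Centre (−2, −6), r² = 9. Distance² from centre to line = (−76)²/625 = 5776/625.
Since d² > r², the line lies outside the circle.

neither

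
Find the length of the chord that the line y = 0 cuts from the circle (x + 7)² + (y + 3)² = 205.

28

Substitute y = 0:
x² + 14x − 147 = 0
x = 7 or x = −21, giving (7, 0) and (−21, 0).
|(7, 0) − (−21, 0)| = √((28)² + (0)²) = 28.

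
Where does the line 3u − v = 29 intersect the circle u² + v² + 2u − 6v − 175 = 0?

From the line, v = 3u − 29. Substituting:
10u² − 190u + 840 = 0  ⟹  u² − 19u + 84 = 0
u = 12 or u = 7, giving (12, 7) and (7, −8).

(7, −8) and (12, 7)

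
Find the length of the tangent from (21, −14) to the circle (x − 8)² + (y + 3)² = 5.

Centre (8, −3), r² = 5. |PO|² = (13)² + (−11)² = 290.
By the tangent–radius right angle, tangent length = √(|PO|² − r²) = √285.

√285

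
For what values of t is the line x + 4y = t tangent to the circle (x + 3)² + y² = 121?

Tangency holds when the distance from the centre (−3, 0) to the line equals the radius 11:
|1·(−3) + 4·0 − t| / √17 = 11
|t − (−3)| = 11√17.

t = −3 ± 11√17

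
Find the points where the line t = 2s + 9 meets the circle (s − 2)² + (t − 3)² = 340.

Substitute t = 2s + 9:
5s² + 20s − 300 = 0  ⟹  s² + 4s − 60 = 0
s = 6 or s = −10, giving (6, 21) and (−10, −11).

(−10, −11) and (6, 21)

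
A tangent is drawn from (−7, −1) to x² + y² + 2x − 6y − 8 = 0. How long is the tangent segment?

√34

With centre O = (−1, 3), |OP|² = 52 and r² = 18.
Power of the point: PT² = |PO|² − r² = 34, so PT = √34.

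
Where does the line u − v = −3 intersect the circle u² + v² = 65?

(−7, −4) and (4, 7)

From the line, v = u + 3. Substituting:
2u² + 6u − 56 = 0  ⟹  u² + 3u − 28 = 0
u = 4 or u = −7, giving (4, 7) and (−7, −4).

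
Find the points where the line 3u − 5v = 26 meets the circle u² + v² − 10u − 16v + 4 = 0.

Express v = (−26 + 3u)/5 and substitute into the circle:
34u² − 646u + 2856 = 0  ⟹  u² − 19u + 84 = 0
u = 12 or u = 7, giving (12, 2) and (7, −1).

(7, −1) and (12, 2)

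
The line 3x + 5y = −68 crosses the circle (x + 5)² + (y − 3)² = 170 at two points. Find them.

From the line, y = (−68 − 3x)/5. Substituting:
34x² + 748x + 3264 = 0  ⟹  x² + 22x + 96 = 0
x = −6 or x = −16, giving (−6, −10) and (−16, −4).

(−16, −4) and (−6, −10)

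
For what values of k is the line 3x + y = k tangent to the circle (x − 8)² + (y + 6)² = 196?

k = 18 ± 14√10

For a tangent, require d(centre, line) = r = 14.
|3·8 + 1·(−6) − k| / √10 = 14
|k − (18)| = 14√10.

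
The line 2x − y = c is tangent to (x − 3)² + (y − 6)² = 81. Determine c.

Tangency holds when the distance from the centre (3, 6) to the line equals the radius 9:
|2·3 − 1·6 − c| / √5 = 9
|c| = 9√5.

c = ±9√5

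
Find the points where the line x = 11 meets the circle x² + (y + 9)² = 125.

(11, −11) and (11, −7)

The line gives x = 11. Substituting into the circle:
y² + 18y + 77 = 0
y = −7 or y = −11, giving (11, −7) and (11, −11).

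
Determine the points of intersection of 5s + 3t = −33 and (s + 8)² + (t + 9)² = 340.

(−12, 9) and (6, −21)

Express t = (−33 − 5s)/3 and substitute into the circle:
34s² + 204s − 2448 = 0  ⟹  s² + 6s − 72 = 0
s = 6 or s = −12, giving (6, −21) and (−12, 9).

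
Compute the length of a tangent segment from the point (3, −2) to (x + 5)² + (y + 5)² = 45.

2√7

Centre (−5, −5), r² = 45. |PO|² = (8)² + (3)² = 73.
The tangent meets the radius at right angles, so tangent² = |PO|² − r² = 73 − 45 = 28.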